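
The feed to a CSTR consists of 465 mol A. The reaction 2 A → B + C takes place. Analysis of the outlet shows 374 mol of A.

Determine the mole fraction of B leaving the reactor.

For A: n = n₀ − 2ξ → 374 = 465 − 2ξ, giving ξ = 45.5 mol.
Outlet amounts (n = n₀ + ν ξ):
  A: 465 − 2(45.5) = 374
  B: 0 + 1(45.5) = 45.5
  C: 0 + 1(45.5) = 45.5
Total out = 465 mol; y_B = 45.5 / 465 = 0.09785.

0.0978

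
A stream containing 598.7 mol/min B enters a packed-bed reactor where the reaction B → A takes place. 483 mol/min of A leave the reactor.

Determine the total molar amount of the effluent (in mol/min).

599 mol/min

For A: n = n₀ + 1ξ → 483 = 0 + 1ξ, giving ξ = 483 mol/min.
Outlet amounts (n = n₀ + ν ξ):
  B: 598.7 − 1(483) = 115.7
  A: 0 + 1(483) = 483
Total out = 115.7 + 483 = 598.7 mol/min.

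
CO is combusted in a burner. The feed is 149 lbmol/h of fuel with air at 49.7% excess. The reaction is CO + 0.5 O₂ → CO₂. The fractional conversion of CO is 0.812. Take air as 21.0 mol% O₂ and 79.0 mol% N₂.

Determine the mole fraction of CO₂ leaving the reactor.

Stoichiometric O₂ = 0.5 × 149 = 74.5 lbmol/h; O₂ fed = 74.5 × 1.497 = 111.5 lbmol/h.
N₂ fed = 111.5 × 79/21 = 419.6 lbmol/h.
Fuel reacted = 0.812 × 149 → ξ = 121 lbmol/h.
Outlet (n = n₀ + ν ξ):
  CO: 149 − 1(121) = 28.01
  O₂: 111.5 − 0.5(121) = 51.03
  N₂: 419.6 (inert)
  CO₂: 0 + 1(121) = 121
Total out = 619.6 lbmol/h; y_CO₂ = 121 / 619.6 = 0.1953.

0.195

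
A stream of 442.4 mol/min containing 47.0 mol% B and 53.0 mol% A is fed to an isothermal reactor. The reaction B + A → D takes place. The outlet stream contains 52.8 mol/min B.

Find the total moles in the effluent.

For B: n = n₀ − 1ξ → 52.8 = 207.9 − 1ξ, giving ξ = 155.1 mol/min.
Outlet amounts (n = n₀ + ν ξ):
  B: 207.9 − 1(155.1) = 52.8
  A: 234.5 − 1(155.1) = 79.34
  D: 0 + 1(155.1) = 155.1
Total out = 52.8 + 79.34 + 155.1 = 287.3 mol/min.

287 mol/min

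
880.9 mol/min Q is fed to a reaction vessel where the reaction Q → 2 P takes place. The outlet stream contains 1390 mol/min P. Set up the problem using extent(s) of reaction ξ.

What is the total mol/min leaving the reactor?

1580 mol/min

For P: n = n₀ + 2ξ → 1390 = 0 + 2ξ, giving ξ = 695 mol/min.
Outlet amounts (n = n₀ + ν ξ):
  Q: 880.9 − 1(695) = 185.9
  P: 0 + 2(695) = 1390
Total out = 185.9 + 1390 = 1576 mol/min.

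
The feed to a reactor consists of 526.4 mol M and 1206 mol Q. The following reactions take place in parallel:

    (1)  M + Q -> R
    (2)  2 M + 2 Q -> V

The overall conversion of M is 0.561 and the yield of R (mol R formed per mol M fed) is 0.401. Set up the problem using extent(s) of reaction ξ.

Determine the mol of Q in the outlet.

Yield of R: 1ξ₁ / 526.4 = 0.401 → ξ₁ = 211.1 mol.
Conversion of M: 1ξ₁ + 2ξ₂ = 0.561 × 526.4 = 295.3 → ξ₂ = 42.11 mol.
Outlet amounts (n = n₀ + Σ ν·ξ):
  M: 526.4 − 1(211.1) − 2(42.11) = 231.1
  Q: 1206 − 1(211.1) − 2(42.11) = 910.7
  R: 0 + 1(211.1) = 211.1
  V: 0 + 1(42.11) = 42.11

911 mol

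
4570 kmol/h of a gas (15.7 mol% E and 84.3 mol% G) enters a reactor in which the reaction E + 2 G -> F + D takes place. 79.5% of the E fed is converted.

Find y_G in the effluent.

E reacted = 0.795 × 717.5 = 570.4 kmol/h; ν_E = −1, so ξ = 570.4/1 = 570.4 kmol/h.
Outlet amounts (n = n₀ + ν ξ):
  E: 717.5 − 1(570.4) = 147.1
  G: 3853 − 2(570.4) = 2712
  F: 0 + 1(570.4) = 570.4
  D: 0 + 1(570.4) = 570.4
Total out = 4000 kmol/h; y_G = 2712 / 4000 = 0.678.

0.678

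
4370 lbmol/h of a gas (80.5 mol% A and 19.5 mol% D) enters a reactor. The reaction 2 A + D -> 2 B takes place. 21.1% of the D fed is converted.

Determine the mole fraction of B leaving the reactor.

D reacted = 0.211 × 852.1 = 179.8 lbmol/h; ν_D = −1, so ξ = 179.8/1 = 179.8 lbmol/h.
Outlet amounts (n = n₀ + ν ξ):
  A: 3518 − 2(179.8) = 3158
  D: 852.1 − 1(179.8) = 672.3
  B: 0 + 2(179.8) = 359.6
Total out = 4190 lbmol/h; y_B = 359.6 / 4190 = 0.08582.

0.0858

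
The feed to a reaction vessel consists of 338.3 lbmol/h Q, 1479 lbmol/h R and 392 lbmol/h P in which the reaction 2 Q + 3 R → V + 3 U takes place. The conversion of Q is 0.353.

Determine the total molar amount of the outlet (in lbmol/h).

2150 lbmol/h

Q reacted = 0.353 × 338.3 = 119.4 lbmol/h; ν_Q = −2, so ξ = 119.4/2 = 59.71 lbmol/h.
Outlet amounts (n = n₀ + ν ξ):
  Q: 338.3 − 2(59.71) = 218.9
  R: 1479 − 3(59.71) = 1300
  V: 0 + 1(59.71) = 59.71
  U: 0 + 3(59.71) = 179.1
  P: 392 (inert)
Total out = 218.9 + 1300 + 59.71 + 179.1 + 392 = 2150 lbmol/h.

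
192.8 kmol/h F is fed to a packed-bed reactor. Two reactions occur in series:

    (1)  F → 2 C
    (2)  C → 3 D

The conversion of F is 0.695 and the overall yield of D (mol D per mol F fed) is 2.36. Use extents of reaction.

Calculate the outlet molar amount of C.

Conversion of F: F consumed = 1ξ₁ = 0.695 × 192.8 → ξ₁ = 134 kmol/h.
Yield of D: 3ξ₂ / 192.8 = 2.36 → ξ₂ = 151.7 kmol/h.
Outlet amounts (n = n₀ + Σ ν·ξ):
  F: 192.8 − 1(134) = 58.8
  C: 0 + 2(134) − 1(151.7) = 116.3
  D: 0 + 3(151.7) = 455

116 kmol/h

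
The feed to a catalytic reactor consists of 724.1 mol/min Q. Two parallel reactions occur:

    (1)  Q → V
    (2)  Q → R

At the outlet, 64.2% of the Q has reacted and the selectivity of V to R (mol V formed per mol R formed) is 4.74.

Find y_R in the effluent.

0.112

Conversion of Q: Q consumed = 0.642 × 724.1 = 464.9 mol/min = 1ξ₁ + 1ξ₂.
Selectivity: 1ξ₁ / (1ξ₂) = 4.74 → ξ₁ = 4.74 ξ₂.
Substitute: (1·4.74 + 1) ξ₂ = 464.9 → ξ₂ = 80.99 mol/min, ξ₁ = 383.9 mol/min.
Outlet amounts (n = n₀ + Σ ν·ξ):
  Q: 724.1 − 1(383.9) − 1(80.99) = 259.2
  V: 0 + 1(383.9) = 383.9
  R: 0 + 1(80.99) = 80.99
Total out = 724.1 mol/min; y_R = 80.99 / 724.1 = 0.1118.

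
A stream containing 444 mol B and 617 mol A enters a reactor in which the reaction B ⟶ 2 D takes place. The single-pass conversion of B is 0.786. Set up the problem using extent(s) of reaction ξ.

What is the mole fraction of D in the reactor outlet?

0.495

B reacted = 0.786 × 444 = 349 mol; ν_B = −1, so ξ = 349/1 = 349 mol.
Outlet amounts (n = n₀ + ν ξ):
  B: 444 − 1(349) = 95.02
  D: 0 + 2(349) = 698
  A: 617 (inert)
Total out = 1410 mol; y_D = 698 / 1410 = 0.495.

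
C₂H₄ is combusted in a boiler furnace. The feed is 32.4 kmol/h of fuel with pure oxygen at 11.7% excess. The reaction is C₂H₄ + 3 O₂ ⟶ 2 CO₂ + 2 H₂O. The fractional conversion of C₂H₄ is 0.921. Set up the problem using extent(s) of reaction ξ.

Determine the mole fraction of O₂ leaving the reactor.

Stoichiometric O₂ = 3 × 32.4 = 97.2 kmol/h; O₂ fed = 97.2 × 1.117 = 108.6 kmol/h.
Fuel reacted = 0.921 × 32.4 → ξ = 29.84 kmol/h.
Outlet (n = n₀ + ν ξ):
  C₂H₄: 32.4 − 1(29.84) = 2.56
  O₂: 108.6 − 3(29.84) = 19.05
  CO₂: 0 + 2(29.84) = 59.68
  H₂O: 0 + 2(29.84) = 59.68
Total out = 141 kmol/h; y_O₂ = 19.05 / 141 = 0.1351.

0.135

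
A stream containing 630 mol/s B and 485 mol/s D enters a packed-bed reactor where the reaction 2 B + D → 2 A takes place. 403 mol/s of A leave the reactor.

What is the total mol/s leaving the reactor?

For A: n = n₀ + 2ξ → 403 = 0 + 2ξ, giving ξ = 201.5 mol/s.
Outlet amounts (n = n₀ + ν ξ):
  B: 630 − 2(201.5) = 227
  D: 485 − 1(201.5) = 283.5
  A: 0 + 2(201.5) = 403
Total out = 227 + 283.5 + 403 = 913.5 mol/s.

914 mol/s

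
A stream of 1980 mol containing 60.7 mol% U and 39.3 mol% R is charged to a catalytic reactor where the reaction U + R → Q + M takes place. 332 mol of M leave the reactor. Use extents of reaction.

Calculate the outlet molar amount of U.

For M: n = n₀ + 1ξ → 332 = 0 + 1ξ, giving ξ = 332 mol.
Outlet amounts (n = n₀ + ν ξ):
  U: 1202 − 1(332) = 869.9
  R: 778.1 − 1(332) = 446.1
  Q: 0 + 1(332) = 332
  M: 0 + 1(332) = 332

870 mol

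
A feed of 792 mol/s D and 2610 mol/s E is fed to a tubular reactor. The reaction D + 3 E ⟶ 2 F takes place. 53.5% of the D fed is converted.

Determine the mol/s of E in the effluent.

1340 mol/s

D reacted = 0.535 × 792 = 423.7 mol/s; ν_D = −1, so ξ = 423.7/1 = 423.7 mol/s.
Outlet amounts (n = n₀ + ν ξ):
  D: 792 − 1(423.7) = 368.3
  E: 2610 − 3(423.7) = 1339
  F: 0 + 2(423.7) = 847.4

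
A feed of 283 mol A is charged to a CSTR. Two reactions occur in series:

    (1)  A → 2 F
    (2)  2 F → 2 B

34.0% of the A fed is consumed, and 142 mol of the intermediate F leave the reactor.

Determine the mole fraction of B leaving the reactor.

Conversion of A: A consumed = 1ξ₁ = 0.34 × 283 → ξ₁ = 96.22 mol.
F balance: n_F = 0 + 2ξ₁ − 2ξ₂ = 142 → ξ₂ = (2·96.22 − 142)/2 = 25.22 mol.
Outlet amounts (n = n₀ + Σ ν·ξ):
  A: 283 − 1(96.22) = 186.8
  F: 0 + 2(96.22) − 2(25.22) = 142
  B: 0 + 2(25.22) = 50.44
Total out = 379.2 mol; y_B = 50.44 / 379.2 = 0.133.

0.133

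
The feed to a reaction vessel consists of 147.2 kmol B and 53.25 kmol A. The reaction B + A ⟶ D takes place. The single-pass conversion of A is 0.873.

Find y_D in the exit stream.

A reacted = 0.873 × 53.25 = 46.49 kmol; ν_A = −1, so ξ = 46.49/1 = 46.49 kmol.
Outlet amounts (n = n₀ + ν ξ):
  B: 147.2 − 1(46.49) = 100.7
  A: 53.25 − 1(46.49) = 6.763
  D: 0 + 1(46.49) = 46.49
Total out = 154 kmol; y_D = 46.49 / 154 = 0.3019.

0.302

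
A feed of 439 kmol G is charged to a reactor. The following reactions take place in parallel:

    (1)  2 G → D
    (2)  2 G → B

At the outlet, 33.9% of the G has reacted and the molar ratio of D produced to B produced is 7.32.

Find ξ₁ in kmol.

ξ₁ = 65.5 kmol

Conversion of G: G consumed = 0.339 × 439 = 148.8 kmol = 2ξ₁ + 2ξ₂.
Selectivity: 1ξ₁ / (1ξ₂) = 7.32 → ξ₁ = 7.32 ξ₂.
Substitute: (2·7.32 + 2) ξ₂ = 148.8 → ξ₂ = 8.944 kmol, ξ₁ = 65.47 kmol.
Outlet amounts (n = n₀ + Σ ν·ξ):
  G: 439 − 2(65.47) − 2(8.944) = 290.2
  D: 0 + 1(65.47) = 65.47
  B: 0 + 1(8.944) = 8.944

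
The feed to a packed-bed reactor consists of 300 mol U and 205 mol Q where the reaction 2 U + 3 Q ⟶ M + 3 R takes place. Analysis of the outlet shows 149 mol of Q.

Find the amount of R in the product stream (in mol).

56 mol

For Q: n = n₀ − 3ξ → 149 = 205 − 3ξ, giving ξ = 18.67 mol.
Outlet amounts (n = n₀ + ν ξ):
  U: 300 − 2(18.67) = 262.7
  Q: 205 − 3(18.67) = 149
  M: 0 + 1(18.67) = 18.67
  R: 0 + 3(18.67) = 56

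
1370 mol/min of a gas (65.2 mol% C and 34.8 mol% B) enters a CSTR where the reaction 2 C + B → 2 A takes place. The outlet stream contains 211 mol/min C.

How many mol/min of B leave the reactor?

For C: n = n₀ − 2ξ → 211 = 893.2 − 2ξ, giving ξ = 341.1 mol/min.
Outlet amounts (n = n₀ + ν ξ):
  C: 893.2 − 2(341.1) = 211
  B: 476.8 − 1(341.1) = 135.6
  A: 0 + 2(341.1) = 682.2

136 mol/min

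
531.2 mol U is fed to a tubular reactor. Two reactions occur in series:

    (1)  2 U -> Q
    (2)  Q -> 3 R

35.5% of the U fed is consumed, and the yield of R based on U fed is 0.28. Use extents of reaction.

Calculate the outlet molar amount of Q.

44.7 mol

Conversion of U: U consumed = 2ξ₁ = 0.355 × 531.2 → ξ₁ = 94.29 mol.
Yield of R: 3ξ₂ / 531.2 = 0.28 → ξ₂ = 49.58 mol.
Outlet amounts (n = n₀ + Σ ν·ξ):
  U: 531.2 − 2(94.29) = 342.6
  Q: 0 + 1(94.29) − 1(49.58) = 44.71
  R: 0 + 3(49.58) = 148.7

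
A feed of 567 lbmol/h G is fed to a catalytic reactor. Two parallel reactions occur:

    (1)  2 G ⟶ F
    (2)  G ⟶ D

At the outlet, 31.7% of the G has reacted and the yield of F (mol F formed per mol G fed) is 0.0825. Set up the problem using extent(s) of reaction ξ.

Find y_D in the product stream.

0.166

Yield of F: 1ξ₁ / 567 = 0.0825 → ξ₁ = 46.78 lbmol/h.
Conversion of G: 2ξ₁ + 1ξ₂ = 0.317 × 567 = 179.7 → ξ₂ = 86.18 lbmol/h.
Outlet amounts (n = n₀ + Σ ν·ξ):
  G: 567 − 2(46.78) − 1(86.18) = 387.3
  F: 0 + 1(46.78) = 46.78
  D: 0 + 1(86.18) = 86.18
Total out = 520.2 lbmol/h; y_D = 86.18 / 520.2 = 0.1657.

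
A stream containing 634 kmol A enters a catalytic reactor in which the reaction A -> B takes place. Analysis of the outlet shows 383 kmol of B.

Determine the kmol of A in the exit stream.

For B: n = n₀ + 1ξ → 383 = 0 + 1ξ, giving ξ = 383 kmol.
Outlet amounts (n = n₀ + ν ξ):
  A: 634 − 1(383) = 251
  B: 0 + 1(383) = 383

251 kmol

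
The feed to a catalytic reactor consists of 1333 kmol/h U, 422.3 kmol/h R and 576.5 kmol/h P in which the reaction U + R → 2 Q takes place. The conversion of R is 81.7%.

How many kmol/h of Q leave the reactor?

R reacted = 0.817 × 422.3 = 345 kmol/h; ν_R = −1, so ξ = 345/1 = 345 kmol/h.
Outlet amounts (n = n₀ + ν ξ):
  U: 1333 − 1(345) = 988
  R: 422.3 − 1(345) = 77.28
  Q: 0 + 2(345) = 690
  P: 576.5 (inert)

690 kmol/h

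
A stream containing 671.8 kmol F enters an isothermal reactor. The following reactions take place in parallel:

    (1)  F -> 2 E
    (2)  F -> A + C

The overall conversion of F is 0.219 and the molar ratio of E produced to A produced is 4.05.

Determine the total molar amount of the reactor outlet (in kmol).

Conversion of F: F consumed = 0.219 × 671.8 = 147.1 kmol = 1ξ₁ + 1ξ₂.
Selectivity: 2ξ₁ / (1ξ₂) = 4.05 → ξ₁ = 2.025 ξ₂.
Substitute: (1·2.025 + 1) ξ₂ = 147.1 → ξ₂ = 48.64 kmol, ξ₁ = 98.49 kmol.
Outlet amounts (n = n₀ + Σ ν·ξ):
  F: 671.8 − 1(98.49) − 1(48.64) = 524.7
  E: 0 + 2(98.49) = 197
  A: 0 + 1(48.64) = 48.64
  C: 0 + 1(48.64) = 48.64
Total out = 524.7 + 197 + 48.64 + 48.64 = 818.9 kmol.

819 kmol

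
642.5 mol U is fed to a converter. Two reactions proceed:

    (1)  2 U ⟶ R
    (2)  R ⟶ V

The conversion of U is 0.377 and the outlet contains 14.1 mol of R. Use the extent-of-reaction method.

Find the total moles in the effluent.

Conversion of U: U consumed = 2ξ₁ = 0.377 × 642.5 → ξ₁ = 121.1 mol.
R balance: n_R = 0 + 1ξ₁ − 1ξ₂ = 14.1 → ξ₂ = (1·121.1 − 14.1)/1 = 107 mol.
Outlet amounts (n = n₀ + Σ ν·ξ):
  U: 642.5 − 2(121.1) = 400.3
  R: 0 + 1(121.1) − 1(107) = 14.1
  V: 0 + 1(107) = 107
Total out = 400.3 + 14.1 + 107 = 521.4 mol.

521 mol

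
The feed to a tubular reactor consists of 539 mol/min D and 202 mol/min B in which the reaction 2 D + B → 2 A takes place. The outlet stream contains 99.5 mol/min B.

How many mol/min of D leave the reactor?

For B: n = n₀ − 1ξ → 99.5 = 202 − 1ξ, giving ξ = 102.5 mol/min.
Outlet amounts (n = n₀ + ν ξ):
  D: 539 − 2(102.5) = 334
  B: 202 − 1(102.5) = 99.5
  A: 0 + 2(102.5) = 205

334 mol/min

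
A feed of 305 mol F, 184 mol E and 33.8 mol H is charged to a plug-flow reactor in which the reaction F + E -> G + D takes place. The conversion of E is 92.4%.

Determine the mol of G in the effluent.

E reacted = 0.924 × 184 = 170 mol; ν_E = −1, so ξ = 170/1 = 170 mol.
Outlet amounts (n = n₀ + ν ξ):
  F: 305 − 1(170) = 135
  E: 184 − 1(170) = 13.98
  G: 0 + 1(170) = 170
  D: 0 + 1(170) = 170
  H: 33.8 (inert)

170 mol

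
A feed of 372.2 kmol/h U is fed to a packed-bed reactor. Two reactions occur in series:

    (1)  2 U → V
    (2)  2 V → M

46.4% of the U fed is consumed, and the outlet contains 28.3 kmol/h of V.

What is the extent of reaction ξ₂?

Conversion of U: U consumed = 2ξ₁ = 0.464 × 372.2 → ξ₁ = 86.35 kmol/h.
V balance: n_V = 0 + 1ξ₁ − 2ξ₂ = 28.3 → ξ₂ = (1·86.35 − 28.3)/2 = 29.03 kmol/h.
Outlet amounts (n = n₀ + Σ ν·ξ):
  U: 372.2 − 2(86.35) = 199.5
  V: 0 + 1(86.35) − 2(29.03) = 28.3
  M: 0 + 1(29.03) = 29.03

ξ₂ = 29 kmol/h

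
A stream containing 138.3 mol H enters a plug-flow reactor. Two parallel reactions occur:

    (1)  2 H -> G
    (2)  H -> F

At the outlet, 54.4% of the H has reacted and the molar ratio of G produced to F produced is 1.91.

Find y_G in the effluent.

Conversion of H: H consumed = 0.544 × 138.3 = 75.24 mol = 2ξ₁ + 1ξ₂.
Selectivity: 1ξ₁ / (1ξ₂) = 1.91 → ξ₁ = 1.91 ξ₂.
Substitute: (2·1.91 + 1) ξ₂ = 75.24 → ξ₂ = 15.61 mol, ξ₁ = 29.81 mol.
Outlet amounts (n = n₀ + Σ ν·ξ):
  H: 138.3 − 2(29.81) − 1(15.61) = 63.06
  G: 0 + 1(29.81) = 29.81
  F: 0 + 1(15.61) = 15.61
Total out = 108.5 mol; y_G = 29.81 / 108.5 = 0.2748.

0.275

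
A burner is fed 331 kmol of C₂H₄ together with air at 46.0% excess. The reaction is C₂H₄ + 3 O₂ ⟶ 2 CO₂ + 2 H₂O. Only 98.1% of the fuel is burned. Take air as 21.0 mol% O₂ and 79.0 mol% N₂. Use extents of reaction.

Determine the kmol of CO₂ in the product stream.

Stoichiometric O₂ = 3 × 331 = 993 kmol; O₂ fed = 993 × 1.460 = 1450 kmol.
N₂ fed = 1450 × 79/21 = 5454 kmol.
Fuel reacted = 0.981 × 331 → ξ = 324.7 kmol.
Outlet (n = n₀ + ν ξ):
  C₂H₄: 331 − 1(324.7) = 6.289
  O₂: 1450 − 3(324.7) = 475.6
  N₂: 5454 (inert)
  CO₂: 0 + 2(324.7) = 649.4
  H₂O: 0 + 2(324.7) = 649.4

649 kmol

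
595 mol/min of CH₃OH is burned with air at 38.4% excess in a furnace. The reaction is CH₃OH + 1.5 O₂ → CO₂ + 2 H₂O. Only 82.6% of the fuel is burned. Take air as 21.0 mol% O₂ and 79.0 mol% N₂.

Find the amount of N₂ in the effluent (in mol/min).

Stoichiometric O₂ = 1.5 × 595 = 892.5 mol/min; O₂ fed = 892.5 × 1.384 = 1235 mol/min.
N₂ fed = 1235 × 79/21 = 4647 mol/min.
Fuel reacted = 0.826 × 595 → ξ = 491.5 mol/min.
Outlet (n = n₀ + ν ξ):
  CH₃OH: 595 − 1(491.5) = 103.5
  O₂: 1235 − 1.5(491.5) = 498
  N₂: 4647 (inert)
  CO₂: 0 + 1(491.5) = 491.5
  H₂O: 0 + 2(491.5) = 982.9

4650 mol/min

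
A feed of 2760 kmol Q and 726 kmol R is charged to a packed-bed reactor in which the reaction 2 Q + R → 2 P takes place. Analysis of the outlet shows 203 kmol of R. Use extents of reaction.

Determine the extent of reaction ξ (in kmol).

ξ = 523 kmol

For R: n = n₀ − 1ξ → 203 = 726 − 1ξ, giving ξ = 523 kmol.
Outlet amounts (n = n₀ + ν ξ):
  Q: 2760 − 2(523) = 1714
  R: 726 − 1(523) = 203
  P: 0 + 2(523) = 1046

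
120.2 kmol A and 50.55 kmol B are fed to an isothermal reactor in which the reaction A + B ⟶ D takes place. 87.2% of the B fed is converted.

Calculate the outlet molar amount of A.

76.1 kmol

B reacted = 0.872 × 50.55 = 44.08 kmol; ν_B = −1, so ξ = 44.08/1 = 44.08 kmol.
Outlet amounts (n = n₀ + ν ξ):
  A: 120.2 − 1(44.08) = 76.12
  B: 50.55 − 1(44.08) = 6.47
  D: 0 + 1(44.08) = 44.08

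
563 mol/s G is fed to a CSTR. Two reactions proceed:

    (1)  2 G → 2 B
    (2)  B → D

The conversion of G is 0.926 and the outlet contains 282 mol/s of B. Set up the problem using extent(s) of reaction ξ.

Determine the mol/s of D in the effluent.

239 mol/s

Conversion of G: G consumed = 2ξ₁ = 0.926 × 563 → ξ₁ = 260.7 mol/s.
B balance: n_B = 0 + 2ξ₁ − 1ξ₂ = 282 → ξ₂ = (2·260.7 − 282)/1 = 239.3 mol/s.
Outlet amounts (n = n₀ + Σ ν·ξ):
  G: 563 − 2(260.7) = 41.66
  B: 0 + 2(260.7) − 1(239.3) = 282
  D: 0 + 1(239.3) = 239.3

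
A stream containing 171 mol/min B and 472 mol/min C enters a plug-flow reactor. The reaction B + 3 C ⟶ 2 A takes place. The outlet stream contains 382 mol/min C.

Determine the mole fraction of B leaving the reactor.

0.242

For C: n = n₀ − 3ξ → 382 = 472 − 3ξ, giving ξ = 30 mol/min.
Outlet amounts (n = n₀ + ν ξ):
  B: 171 − 1(30) = 141
  C: 472 − 3(30) = 382
  A: 0 + 2(30) = 60
Total out = 583 mol/min; y_B = 141 / 583 = 0.2419.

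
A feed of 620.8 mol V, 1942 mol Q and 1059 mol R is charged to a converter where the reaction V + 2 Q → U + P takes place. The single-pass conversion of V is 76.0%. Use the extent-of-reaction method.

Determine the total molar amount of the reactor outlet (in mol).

V reacted = 0.76 × 620.8 = 471.8 mol; ν_V = −1, so ξ = 471.8/1 = 471.8 mol.
Outlet amounts (n = n₀ + ν ξ):
  V: 620.8 − 1(471.8) = 149
  Q: 1942 − 2(471.8) = 998.4
  U: 0 + 1(471.8) = 471.8
  P: 0 + 1(471.8) = 471.8
  R: 1059 (inert)
Total out = 149 + 998.4 + 471.8 + 471.8 + 1059 = 3150 mol.

3150 mol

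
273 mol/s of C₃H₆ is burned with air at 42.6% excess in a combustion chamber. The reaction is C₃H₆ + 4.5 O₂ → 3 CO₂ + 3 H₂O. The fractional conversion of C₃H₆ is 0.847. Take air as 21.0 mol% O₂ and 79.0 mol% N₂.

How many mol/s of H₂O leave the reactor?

Stoichiometric O₂ = 4.5 × 273 = 1228 mol/s; O₂ fed = 1228 × 1.426 = 1752 mol/s.
N₂ fed = 1752 × 79/21 = 6590 mol/s.
Fuel reacted = 0.847 × 273 → ξ = 231.2 mol/s.
Outlet (n = n₀ + ν ξ):
  C₃H₆: 273 − 1(231.2) = 41.77
  O₂: 1752 − 4.5(231.2) = 711.3
  N₂: 6590 (inert)
  CO₂: 0 + 3(231.2) = 693.7
  H₂O: 0 + 3(231.2) = 693.7

694 mol/s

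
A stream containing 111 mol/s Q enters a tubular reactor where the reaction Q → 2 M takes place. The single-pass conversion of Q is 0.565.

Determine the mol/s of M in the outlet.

125 mol/s

Q reacted = 0.565 × 111 = 62.71 mol/s; ν_Q = −1, so ξ = 62.71/1 = 62.71 mol/s.
Outlet amounts (n = n₀ + ν ξ):
  Q: 111 − 1(62.71) = 48.29
  M: 0 + 2(62.71) = 125.4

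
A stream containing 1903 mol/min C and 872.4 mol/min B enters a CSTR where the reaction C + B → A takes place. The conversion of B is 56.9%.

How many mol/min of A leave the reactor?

B reacted = 0.569 × 872.4 = 496.4 mol/min; ν_B = −1, so ξ = 496.4/1 = 496.4 mol/min.
Outlet amounts (n = n₀ + ν ξ):
  C: 1903 − 1(496.4) = 1407
  B: 872.4 − 1(496.4) = 376
  A: 0 + 1(496.4) = 496.4

496 mol/min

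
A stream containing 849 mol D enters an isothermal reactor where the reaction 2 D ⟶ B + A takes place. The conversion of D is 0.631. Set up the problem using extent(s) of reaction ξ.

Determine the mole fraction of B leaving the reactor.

D reacted = 0.631 × 849 = 535.7 mol; ν_D = −2, so ξ = 535.7/2 = 267.9 mol.
Outlet amounts (n = n₀ + ν ξ):
  D: 849 − 2(267.9) = 313.3
  B: 0 + 1(267.9) = 267.9
  A: 0 + 1(267.9) = 267.9
Total out = 849 mol; y_B = 267.9 / 849 = 0.3155.

0.316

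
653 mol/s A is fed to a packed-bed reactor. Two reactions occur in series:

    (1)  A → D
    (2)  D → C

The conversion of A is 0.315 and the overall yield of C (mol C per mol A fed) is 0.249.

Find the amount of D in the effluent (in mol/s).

Conversion of A: A consumed = 1ξ₁ = 0.315 × 653 → ξ₁ = 205.7 mol/s.
Yield of C: 1ξ₂ / 653 = 0.249 → ξ₂ = 162.6 mol/s.
Outlet amounts (n = n₀ + Σ ν·ξ):
  A: 653 − 1(205.7) = 447.3
  D: 0 + 1(205.7) − 1(162.6) = 43.1
  C: 0 + 1(162.6) = 162.6

43.1 mol/s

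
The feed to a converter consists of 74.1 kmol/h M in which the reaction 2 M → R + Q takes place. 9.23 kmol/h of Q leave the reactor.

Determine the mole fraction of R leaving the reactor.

For Q: n = n₀ + 1ξ → 9.23 = 0 + 1ξ, giving ξ = 9.23 kmol/h.
Outlet amounts (n = n₀ + ν ξ):
  M: 74.1 − 2(9.23) = 55.64
  R: 0 + 1(9.23) = 9.23
  Q: 0 + 1(9.23) = 9.23
Total out = 74.1 kmol/h; y_R = 9.23 / 74.1 = 0.1246.

0.125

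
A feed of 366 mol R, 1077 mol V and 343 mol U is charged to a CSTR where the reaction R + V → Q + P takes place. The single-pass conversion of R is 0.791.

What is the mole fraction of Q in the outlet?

0.162

R reacted = 0.791 × 366 = 289.5 mol; ν_R = −1, so ξ = 289.5/1 = 289.5 mol.
Outlet amounts (n = n₀ + ν ξ):
  R: 366 − 1(289.5) = 76.49
  V: 1077 − 1(289.5) = 787.5
  Q: 0 + 1(289.5) = 289.5
  P: 0 + 1(289.5) = 289.5
  U: 343 (inert)
Total out = 1786 mol; y_Q = 289.5 / 1786 = 0.1621.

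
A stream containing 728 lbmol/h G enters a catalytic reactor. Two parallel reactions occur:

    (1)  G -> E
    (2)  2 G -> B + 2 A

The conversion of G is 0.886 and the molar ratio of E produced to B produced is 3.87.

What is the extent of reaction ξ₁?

Conversion of G: G consumed = 0.886 × 728 = 645 lbmol/h = 1ξ₁ + 2ξ₂.
Selectivity: 1ξ₁ / (1ξ₂) = 3.87 → ξ₁ = 3.87 ξ₂.
Substitute: (1·3.87 + 2) ξ₂ = 645 → ξ₂ = 109.9 lbmol/h, ξ₁ = 425.2 lbmol/h.
Outlet amounts (n = n₀ + Σ ν·ξ):
  G: 728 − 1(425.2) − 2(109.9) = 82.99
  E: 0 + 1(425.2) = 425.2
  B: 0 + 1(109.9) = 109.9
  A: 0 + 2(109.9) = 219.8

ξ₁ = 425 lbmol/h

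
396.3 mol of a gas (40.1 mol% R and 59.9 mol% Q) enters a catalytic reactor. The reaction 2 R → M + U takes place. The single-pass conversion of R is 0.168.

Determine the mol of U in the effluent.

13.3 mol

R reacted = 0.168 × 158.9 = 26.7 mol; ν_R = −2, so ξ = 26.7/2 = 13.35 mol.
Outlet amounts (n = n₀ + ν ξ):
  R: 158.9 − 2(13.35) = 132.2
  M: 0 + 1(13.35) = 13.35
  U: 0 + 1(13.35) = 13.35
  Q: 237.4 (inert)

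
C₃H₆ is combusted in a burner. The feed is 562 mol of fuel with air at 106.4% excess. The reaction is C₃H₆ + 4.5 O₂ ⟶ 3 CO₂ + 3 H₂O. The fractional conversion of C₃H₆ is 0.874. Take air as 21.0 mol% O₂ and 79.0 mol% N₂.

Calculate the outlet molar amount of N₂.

19600 mol

Stoichiometric O₂ = 4.5 × 562 = 2529 mol; O₂ fed = 2529 × 2.064 = 5220 mol.
N₂ fed = 5220 × 79/21 = 19640 mol.
Fuel reacted = 0.874 × 562 → ξ = 491.2 mol.
Outlet (n = n₀ + ν ξ):
  C₃H₆: 562 − 1(491.2) = 70.81
  O₂: 5220 − 4.5(491.2) = 3010
  N₂: 19640 (inert)
  CO₂: 0 + 3(491.2) = 1474
  H₂O: 0 + 3(491.2) = 1474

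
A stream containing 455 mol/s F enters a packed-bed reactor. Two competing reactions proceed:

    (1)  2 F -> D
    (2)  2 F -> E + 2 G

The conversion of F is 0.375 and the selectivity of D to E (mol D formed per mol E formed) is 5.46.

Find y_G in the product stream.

Conversion of F: F consumed = 0.375 × 455 = 170.6 mol/s = 2ξ₁ + 2ξ₂.
Selectivity: 1ξ₁ / (1ξ₂) = 5.46 → ξ₁ = 5.46 ξ₂.
Substitute: (2·5.46 + 2) ξ₂ = 170.6 → ξ₂ = 13.21 mol/s, ξ₁ = 72.11 mol/s.
Outlet amounts (n = n₀ + Σ ν·ξ):
  F: 455 − 2(72.11) − 2(13.21) = 284.4
  D: 0 + 1(72.11) = 72.11
  E: 0 + 1(13.21) = 13.21
  G: 0 + 2(13.21) = 26.41
Total out = 396.1 mol/s; y_G = 26.41 / 396.1 = 0.06668.

0.0667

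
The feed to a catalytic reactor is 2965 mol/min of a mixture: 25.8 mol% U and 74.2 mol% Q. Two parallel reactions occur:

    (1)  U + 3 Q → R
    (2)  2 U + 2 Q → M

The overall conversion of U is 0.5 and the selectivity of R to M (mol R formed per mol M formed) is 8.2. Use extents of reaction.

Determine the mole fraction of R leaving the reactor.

Conversion of U: U consumed = 0.5 × 765 = 382.5 mol/min = 1ξ₁ + 2ξ₂.
Selectivity: 1ξ₁ / (1ξ₂) = 8.2 → ξ₁ = 8.2 ξ₂.
Substitute: (1·8.2 + 2) ξ₂ = 382.5 → ξ₂ = 37.5 mol/min, ξ₁ = 307.5 mol/min.
Outlet amounts (n = n₀ + Σ ν·ξ):
  U: 765 − 1(307.5) − 2(37.5) = 382.5
  Q: 2200 − 3(307.5) − 2(37.5) = 1203
  R: 0 + 1(307.5) = 307.5
  M: 0 + 1(37.5) = 37.5
Total out = 1930 mol/min; y_R = 307.5 / 1930 = 0.1593.

0.159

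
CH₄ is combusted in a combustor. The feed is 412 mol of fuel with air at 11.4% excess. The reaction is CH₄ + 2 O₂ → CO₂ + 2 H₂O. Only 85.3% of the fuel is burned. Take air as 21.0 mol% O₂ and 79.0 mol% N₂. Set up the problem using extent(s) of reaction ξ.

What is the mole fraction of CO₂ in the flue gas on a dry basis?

Stoichiometric O₂ = 2 × 412 = 824 mol; O₂ fed = 824 × 1.114 = 917.9 mol.
N₂ fed = 917.9 × 79/21 = 3453 mol.
Fuel reacted = 0.853 × 412 → ξ = 351.4 mol.
Outlet (n = n₀ + ν ξ):
  CH₄: 412 − 1(351.4) = 60.56
  O₂: 917.9 − 2(351.4) = 215.1
  N₂: 3453 (inert)
  CO₂: 0 + 1(351.4) = 351.4
  H₂O: 0 + 2(351.4) = 702.9
Dry total = 4080 mol; y_CO₂ (dry) = 351.4 / 4080 = 0.08613.

0.0861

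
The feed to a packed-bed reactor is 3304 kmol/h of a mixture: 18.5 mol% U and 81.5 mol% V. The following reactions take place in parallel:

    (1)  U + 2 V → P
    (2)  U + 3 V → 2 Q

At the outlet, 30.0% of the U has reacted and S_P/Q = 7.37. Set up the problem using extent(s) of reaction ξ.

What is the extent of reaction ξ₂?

Conversion of U: U consumed = 0.3 × 611.2 = 183.4 kmol/h = 1ξ₁ + 1ξ₂.
Selectivity: 1ξ₁ / (2ξ₂) = 7.37 → ξ₁ = 14.74 ξ₂.
Substitute: (1·14.74 + 1) ξ₂ = 183.4 → ξ₂ = 11.65 kmol/h, ξ₁ = 171.7 kmol/h.
Outlet amounts (n = n₀ + Σ ν·ξ):
  U: 611.2 − 1(171.7) − 1(11.65) = 427.9
  V: 2693 − 2(171.7) − 3(11.65) = 2314
  P: 0 + 1(171.7) = 171.7
  Q: 0 + 2(11.65) = 23.3

ξ₂ = 11.7 kmol/h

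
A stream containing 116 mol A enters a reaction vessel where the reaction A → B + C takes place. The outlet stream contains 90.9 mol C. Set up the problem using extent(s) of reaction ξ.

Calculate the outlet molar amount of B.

90.9 mol

For C: n = n₀ + 1ξ → 90.9 = 0 + 1ξ, giving ξ = 90.9 mol.
Outlet amounts (n = n₀ + ν ξ):
  A: 116 − 1(90.9) = 25.1
  B: 0 + 1(90.9) = 90.9
  C: 0 + 1(90.9) = 90.9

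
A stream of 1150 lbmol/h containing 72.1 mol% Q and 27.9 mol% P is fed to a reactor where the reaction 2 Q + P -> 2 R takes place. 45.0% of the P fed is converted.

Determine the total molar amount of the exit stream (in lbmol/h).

1010 lbmol/h

P reacted = 0.45 × 320.9 = 144.4 lbmol/h; ν_P = −1, so ξ = 144.4/1 = 144.4 lbmol/h.
Outlet amounts (n = n₀ + ν ξ):
  Q: 829.1 − 2(144.4) = 540.4
  P: 320.9 − 1(144.4) = 176.5
  R: 0 + 2(144.4) = 288.8
Total out = 540.4 + 176.5 + 288.8 = 1006 lbmol/h.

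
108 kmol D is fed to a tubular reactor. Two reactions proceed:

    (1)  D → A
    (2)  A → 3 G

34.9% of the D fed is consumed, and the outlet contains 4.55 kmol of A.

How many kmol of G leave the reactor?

Conversion of D: D consumed = 1ξ₁ = 0.349 × 108 → ξ₁ = 37.69 kmol.
A balance: n_A = 0 + 1ξ₁ − 1ξ₂ = 4.55 → ξ₂ = (1·37.69 − 4.55)/1 = 33.14 kmol.
Outlet amounts (n = n₀ + Σ ν·ξ):
  D: 108 − 1(37.69) = 70.31
  A: 0 + 1(37.69) − 1(33.14) = 4.55
  G: 0 + 3(33.14) = 99.43

99.4 kmol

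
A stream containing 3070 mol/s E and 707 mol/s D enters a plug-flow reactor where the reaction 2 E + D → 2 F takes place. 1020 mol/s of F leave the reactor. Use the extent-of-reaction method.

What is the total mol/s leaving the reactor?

3270 mol/s

For F: n = n₀ + 2ξ → 1020 = 0 + 2ξ, giving ξ = 510 mol/s.
Outlet amounts (n = n₀ + ν ξ):
  E: 3070 − 2(510) = 2050
  D: 707 − 1(510) = 197
  F: 0 + 2(510) = 1020
Total out = 2050 + 197 + 1020 = 3267 mol/s.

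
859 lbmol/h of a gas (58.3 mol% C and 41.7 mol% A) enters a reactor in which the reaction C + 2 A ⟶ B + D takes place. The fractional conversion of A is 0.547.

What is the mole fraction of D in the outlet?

0.129

A reacted = 0.547 × 358.2 = 195.9 lbmol/h; ν_A = −2, so ξ = 195.9/2 = 97.97 lbmol/h.
Outlet amounts (n = n₀ + ν ξ):
  C: 500.8 − 1(97.97) = 402.8
  A: 358.2 − 2(97.97) = 162.3
  B: 0 + 1(97.97) = 97.97
  D: 0 + 1(97.97) = 97.97
Total out = 761 lbmol/h; y_D = 97.97 / 761 = 0.1287.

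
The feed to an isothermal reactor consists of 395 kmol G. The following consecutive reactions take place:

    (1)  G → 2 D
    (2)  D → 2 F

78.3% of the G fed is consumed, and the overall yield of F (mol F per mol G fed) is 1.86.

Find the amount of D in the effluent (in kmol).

Conversion of G: G consumed = 1ξ₁ = 0.783 × 395 → ξ₁ = 309.3 kmol.
Yield of F: 2ξ₂ / 395 = 1.86 → ξ₂ = 367.4 kmol.
Outlet amounts (n = n₀ + Σ ν·ξ):
  G: 395 − 1(309.3) = 85.71
  D: 0 + 2(309.3) − 1(367.4) = 251.2
  F: 0 + 2(367.4) = 734.7

251 kmol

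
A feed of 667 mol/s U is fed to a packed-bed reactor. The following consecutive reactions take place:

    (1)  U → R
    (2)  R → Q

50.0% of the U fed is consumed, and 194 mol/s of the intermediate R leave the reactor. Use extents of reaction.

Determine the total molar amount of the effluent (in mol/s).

667 mol/s

Conversion of U: U consumed = 1ξ₁ = 0.5 × 667 → ξ₁ = 333.5 mol/s.
R balance: n_R = 0 + 1ξ₁ − 1ξ₂ = 194 → ξ₂ = (1·333.5 − 194)/1 = 139.5 mol/s.
Outlet amounts (n = n₀ + Σ ν·ξ):
  U: 667 − 1(333.5) = 333.5
  R: 0 + 1(333.5) − 1(139.5) = 194
  Q: 0 + 1(139.5) = 139.5
Total out = 333.5 + 194 + 139.5 = 667 mol/s.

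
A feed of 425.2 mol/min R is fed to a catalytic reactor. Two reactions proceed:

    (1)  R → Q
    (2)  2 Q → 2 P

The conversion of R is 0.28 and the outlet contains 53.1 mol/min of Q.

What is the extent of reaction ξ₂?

Conversion of R: R consumed = 1ξ₁ = 0.28 × 425.2 → ξ₁ = 119.1 mol/min.
Q balance: n_Q = 0 + 1ξ₁ − 2ξ₂ = 53.1 → ξ₂ = (1·119.1 − 53.1)/2 = 32.98 mol/min.
Outlet amounts (n = n₀ + Σ ν·ξ):
  R: 425.2 − 1(119.1) = 306.1
  Q: 0 + 1(119.1) − 2(32.98) = 53.1
  P: 0 + 2(32.98) = 65.96

ξ₂ = 33 mol/min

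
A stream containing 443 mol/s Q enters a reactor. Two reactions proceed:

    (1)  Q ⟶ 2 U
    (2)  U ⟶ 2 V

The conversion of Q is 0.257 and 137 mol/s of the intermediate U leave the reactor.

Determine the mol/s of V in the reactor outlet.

Conversion of Q: Q consumed = 1ξ₁ = 0.257 × 443 → ξ₁ = 113.9 mol/s.
U balance: n_U = 0 + 2ξ₁ − 1ξ₂ = 137 → ξ₂ = (2·113.9 − 137)/1 = 90.7 mol/s.
Outlet amounts (n = n₀ + Σ ν·ξ):
  Q: 443 − 1(113.9) = 329.1
  U: 0 + 2(113.9) − 1(90.7) = 137
  V: 0 + 2(90.7) = 181.4

181 mol/s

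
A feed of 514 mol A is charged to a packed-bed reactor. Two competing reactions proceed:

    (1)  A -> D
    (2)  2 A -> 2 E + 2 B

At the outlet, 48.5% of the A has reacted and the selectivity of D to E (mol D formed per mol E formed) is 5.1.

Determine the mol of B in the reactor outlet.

Conversion of A: A consumed = 0.485 × 514 = 249.3 mol = 1ξ₁ + 2ξ₂.
Selectivity: 1ξ₁ / (2ξ₂) = 5.1 → ξ₁ = 10.2 ξ₂.
Substitute: (1·10.2 + 2) ξ₂ = 249.3 → ξ₂ = 20.43 mol, ξ₁ = 208.4 mol.
Outlet amounts (n = n₀ + Σ ν·ξ):
  A: 514 − 1(208.4) − 2(20.43) = 264.7
  D: 0 + 1(208.4) = 208.4
  E: 0 + 2(20.43) = 40.87
  B: 0 + 2(20.43) = 40.87

40.9 mol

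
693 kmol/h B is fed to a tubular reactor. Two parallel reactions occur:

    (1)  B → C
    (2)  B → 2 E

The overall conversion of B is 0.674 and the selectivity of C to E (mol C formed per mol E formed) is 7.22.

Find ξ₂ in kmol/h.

ξ₂ = 30.3 kmol/h

Conversion of B: B consumed = 0.674 × 693 = 467.1 kmol/h = 1ξ₁ + 1ξ₂.
Selectivity: 1ξ₁ / (2ξ₂) = 7.22 → ξ₁ = 14.44 ξ₂.
Substitute: (1·14.44 + 1) ξ₂ = 467.1 → ξ₂ = 30.25 kmol/h, ξ₁ = 436.8 kmol/h.
Outlet amounts (n = n₀ + Σ ν·ξ):
  B: 693 − 1(436.8) − 1(30.25) = 225.9
  C: 0 + 1(436.8) = 436.8
  E: 0 + 2(30.25) = 60.5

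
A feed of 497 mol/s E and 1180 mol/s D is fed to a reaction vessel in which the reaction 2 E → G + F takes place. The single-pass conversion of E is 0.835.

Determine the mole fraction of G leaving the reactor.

0.124

E reacted = 0.835 × 497 = 415 mol/s; ν_E = −2, so ξ = 415/2 = 207.5 mol/s.
Outlet amounts (n = n₀ + ν ξ):
  E: 497 − 2(207.5) = 82
  G: 0 + 1(207.5) = 207.5
  F: 0 + 1(207.5) = 207.5
  D: 1180 (inert)
Total out = 1677 mol/s; y_G = 207.5 / 1677 = 0.1237.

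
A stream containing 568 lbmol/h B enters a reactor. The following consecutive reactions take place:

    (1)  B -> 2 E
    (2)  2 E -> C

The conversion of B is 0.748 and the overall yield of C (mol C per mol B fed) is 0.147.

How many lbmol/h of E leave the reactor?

683 lbmol/h

Conversion of B: B consumed = 1ξ₁ = 0.748 × 568 → ξ₁ = 424.9 lbmol/h.
Yield of C: 1ξ₂ / 568 = 0.147 → ξ₂ = 83.5 lbmol/h.
Outlet amounts (n = n₀ + Σ ν·ξ):
  B: 568 − 1(424.9) = 143.1
  E: 0 + 2(424.9) − 2(83.5) = 682.7
  C: 0 + 1(83.5) = 83.5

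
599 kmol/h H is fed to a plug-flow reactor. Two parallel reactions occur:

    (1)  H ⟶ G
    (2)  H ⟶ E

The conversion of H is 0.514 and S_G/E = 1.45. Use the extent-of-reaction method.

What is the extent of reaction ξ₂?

ξ₂ = 126 kmol/h

Conversion of H: H consumed = 0.514 × 599 = 307.9 kmol/h = 1ξ₁ + 1ξ₂.
Selectivity: 1ξ₁ / (1ξ₂) = 1.45 → ξ₁ = 1.45 ξ₂.
Substitute: (1·1.45 + 1) ξ₂ = 307.9 → ξ₂ = 125.7 kmol/h, ξ₁ = 182.2 kmol/h.
Outlet amounts (n = n₀ + Σ ν·ξ):
  H: 599 − 1(182.2) − 1(125.7) = 291.1
  G: 0 + 1(182.2) = 182.2
  E: 0 + 1(125.7) = 125.7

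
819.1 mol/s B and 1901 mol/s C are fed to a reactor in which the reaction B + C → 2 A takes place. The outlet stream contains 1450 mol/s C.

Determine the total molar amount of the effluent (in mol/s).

For C: n = n₀ − 1ξ → 1450 = 1901 − 1ξ, giving ξ = 451 mol/s.
Outlet amounts (n = n₀ + ν ξ):
  B: 819.1 − 1(451) = 368.1
  C: 1901 − 1(451) = 1450
  A: 0 + 2(451) = 902
Total out = 368.1 + 1450 + 902 = 2720 mol/s.

2720 mol/s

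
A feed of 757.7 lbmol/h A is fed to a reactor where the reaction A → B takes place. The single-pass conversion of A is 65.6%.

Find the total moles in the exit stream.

758 lbmol/h

A reacted = 0.656 × 757.7 = 497.1 lbmol/h; ν_A = −1, so ξ = 497.1/1 = 497.1 lbmol/h.
Outlet amounts (n = n₀ + ν ξ):
  A: 757.7 − 1(497.1) = 260.6
  B: 0 + 1(497.1) = 497.1
Total out = 260.6 + 497.1 = 757.7 lbmol/h.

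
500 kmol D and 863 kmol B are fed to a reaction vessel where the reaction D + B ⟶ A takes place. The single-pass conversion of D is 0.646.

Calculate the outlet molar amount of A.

323 kmol

D reacted = 0.646 × 500 = 323 kmol; ν_D = −1, so ξ = 323/1 = 323 kmol.
Outlet amounts (n = n₀ + ν ξ):
  D: 500 − 1(323) = 177
  B: 863 − 1(323) = 540
  A: 0 + 1(323) = 323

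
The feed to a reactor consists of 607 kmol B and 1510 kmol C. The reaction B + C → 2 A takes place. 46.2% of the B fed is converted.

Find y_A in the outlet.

0.265

B reacted = 0.462 × 607 = 280.4 kmol; ν_B = −1, so ξ = 280.4/1 = 280.4 kmol.
Outlet amounts (n = n₀ + ν ξ):
  B: 607 − 1(280.4) = 326.6
  C: 1510 − 1(280.4) = 1230
  A: 0 + 2(280.4) = 560.9
Total out = 2117 kmol; y_A = 560.9 / 2117 = 0.2649.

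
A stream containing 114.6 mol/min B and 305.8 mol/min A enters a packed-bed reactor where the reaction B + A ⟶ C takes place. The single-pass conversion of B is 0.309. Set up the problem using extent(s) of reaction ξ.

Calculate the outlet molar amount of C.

B reacted = 0.309 × 114.6 = 35.41 mol/min; ν_B = −1, so ξ = 35.41/1 = 35.41 mol/min.
Outlet amounts (n = n₀ + ν ξ):
  B: 114.6 − 1(35.41) = 79.19
  A: 305.8 − 1(35.41) = 270.4
  C: 0 + 1(35.41) = 35.41

35.4 mol/min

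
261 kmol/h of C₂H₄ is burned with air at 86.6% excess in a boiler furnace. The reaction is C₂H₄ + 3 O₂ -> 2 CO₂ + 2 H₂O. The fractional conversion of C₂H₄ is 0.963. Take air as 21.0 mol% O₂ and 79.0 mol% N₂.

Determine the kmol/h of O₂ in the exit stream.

Stoichiometric O₂ = 3 × 261 = 783 kmol/h; O₂ fed = 783 × 1.866 = 1461 kmol/h.
N₂ fed = 1461 × 79/21 = 5496 kmol/h.
Fuel reacted = 0.963 × 261 → ξ = 251.3 kmol/h.
Outlet (n = n₀ + ν ξ):
  C₂H₄: 261 − 1(251.3) = 9.657
  O₂: 1461 − 3(251.3) = 707
  N₂: 5496 (inert)
  CO₂: 0 + 2(251.3) = 502.7
  H₂O: 0 + 2(251.3) = 502.7

707 kmol/h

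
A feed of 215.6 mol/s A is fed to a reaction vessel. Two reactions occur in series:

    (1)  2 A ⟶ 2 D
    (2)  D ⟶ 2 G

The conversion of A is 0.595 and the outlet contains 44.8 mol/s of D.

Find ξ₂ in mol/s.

ξ₂ = 83.5 mol/s

Conversion of A: A consumed = 2ξ₁ = 0.595 × 215.6 → ξ₁ = 64.14 mol/s.
D balance: n_D = 0 + 2ξ₁ − 1ξ₂ = 44.8 → ξ₂ = (2·64.14 − 44.8)/1 = 83.48 mol/s.
Outlet amounts (n = n₀ + Σ ν·ξ):
  A: 215.6 − 2(64.14) = 87.32
  D: 0 + 2(64.14) − 1(83.48) = 44.8
  G: 0 + 2(83.48) = 167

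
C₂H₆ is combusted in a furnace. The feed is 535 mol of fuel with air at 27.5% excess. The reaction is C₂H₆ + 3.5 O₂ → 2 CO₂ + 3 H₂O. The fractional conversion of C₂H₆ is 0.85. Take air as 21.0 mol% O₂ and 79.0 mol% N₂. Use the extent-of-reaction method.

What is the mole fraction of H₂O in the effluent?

Stoichiometric O₂ = 3.5 × 535 = 1872 mol; O₂ fed = 1872 × 1.275 = 2387 mol.
N₂ fed = 2387 × 79/21 = 8981 mol.
Fuel reacted = 0.85 × 535 → ξ = 454.8 mol.
Outlet (n = n₀ + ν ξ):
  C₂H₆: 535 − 1(454.8) = 80.25
  O₂: 2387 − 3.5(454.8) = 795.8
  N₂: 8981 (inert)
  CO₂: 0 + 2(454.8) = 909.5
  H₂O: 0 + 3(454.8) = 1364
Total out = 12130 mol; y_H₂O = 1364 / 12130 = 0.1125.

0.112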